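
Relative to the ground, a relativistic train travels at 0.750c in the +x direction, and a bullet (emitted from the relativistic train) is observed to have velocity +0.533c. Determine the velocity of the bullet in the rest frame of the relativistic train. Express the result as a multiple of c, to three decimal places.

Invert the composition law: u' = (u − v)/(1 − uv/c²).
u' = (0.533 − 0.750) / (1 − (0.533)(0.750)) = -0.2170/0.6002 = -0.3615.

-0.362c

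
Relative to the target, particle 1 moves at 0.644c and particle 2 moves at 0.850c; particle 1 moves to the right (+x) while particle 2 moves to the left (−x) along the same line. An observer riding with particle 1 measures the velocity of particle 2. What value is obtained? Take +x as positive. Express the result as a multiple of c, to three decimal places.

β_A = 0.644, β_B = -0.850.
Transform to A's frame with the inverse velocity-addition law: u' = (u − v)/(1 − uv/c²), taking u = β_B and v = β_A.
u' = (-0.850 − 0.644) / (1 − (0.644)(-0.850)) = -1.4940/1.5474 = -0.9655.

-0.965c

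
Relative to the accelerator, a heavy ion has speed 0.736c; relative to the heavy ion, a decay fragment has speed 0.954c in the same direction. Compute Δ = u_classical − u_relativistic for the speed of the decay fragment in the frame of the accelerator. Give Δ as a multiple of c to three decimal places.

Galilean: u_cl = 0.954 + 0.736 = 1.6900.
Relativistic: u_rel = (0.954 + 0.736) / (1 + 0.954·0.736) = 1.6900/1.7021 = 0.9929.
Δ = 1.6900 − 0.9929 = 0.6971.
(The classical prediction exceeds c; the relativistic result does not.)

Δ = 0.697c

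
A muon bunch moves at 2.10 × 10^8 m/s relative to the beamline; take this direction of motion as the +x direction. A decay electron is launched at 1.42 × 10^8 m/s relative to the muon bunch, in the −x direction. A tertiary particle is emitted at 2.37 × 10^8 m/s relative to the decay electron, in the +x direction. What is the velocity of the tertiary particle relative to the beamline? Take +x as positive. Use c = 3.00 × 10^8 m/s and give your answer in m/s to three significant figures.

+2.67 × 10^8 m/s

Apply u = (u' + v)/(1 + u'v/c²) successively, working outward toward the beamline.
(Dividing each given speed by c = 3.00 × 10^8 m/s to work in units of c.)
Start: velocity of the muon bunch relative to the beamline = 0.7000c.
Compose with the decay electron (u' = -0.473 in the muon bunch frame): u_1 = (-0.473 + 0.700) / (1 + (-0.473)·0.700) = 0.2267/0.6687 = 0.3390.
Compose with the tertiary particle (u' = 0.790 in the decay electron frame): u_2 = (0.790 + 0.339) / (1 + 0.790·0.339) = 1.1290/1.2678 = 0.8905.
So u = 0.8905 × 3.00 × 10^8 m/s.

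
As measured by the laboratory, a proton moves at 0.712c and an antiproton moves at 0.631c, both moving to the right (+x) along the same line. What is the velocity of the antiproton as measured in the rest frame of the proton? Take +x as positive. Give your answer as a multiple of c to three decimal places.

-0.147c

β_A = 0.712, β_B = 0.631.
Transform to A's frame with the inverse velocity-addition law: u' = (u − v)/(1 − uv/c²), taking u = β_B and v = β_A.
u' = (0.631 − 0.712) / (1 − (0.712)(0.631)) = -0.0810/0.5507 = -0.1471.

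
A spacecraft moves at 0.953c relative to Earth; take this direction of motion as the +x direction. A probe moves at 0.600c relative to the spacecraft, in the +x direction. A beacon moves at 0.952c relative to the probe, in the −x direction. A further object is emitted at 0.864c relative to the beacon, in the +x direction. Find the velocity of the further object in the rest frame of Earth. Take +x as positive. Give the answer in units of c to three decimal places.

+0.965c

Apply u = (u' + v)/(1 + u'v/c²) successively, working outward toward Earth.
Start: velocity of the spacecraft relative to Earth = 0.9530c.
Compose with the probe (u' = 0.600 in the spacecraft frame): u_1 = (0.600 + 0.953) / (1 + 0.600·0.953) = 1.5530/1.5718 = 0.9880.
Compose with the beacon (u' = -0.952 in the probe frame): u_2 = (-0.952 + 0.988) / (1 + (-0.952)·0.988) = 0.0360/0.0594 = 0.6069.
Compose with the further object (u' = 0.864 in the beacon frame): u_3 = (0.864 + 0.607) / (1 + 0.864·0.607) = 1.4709/1.5243 = 0.9649.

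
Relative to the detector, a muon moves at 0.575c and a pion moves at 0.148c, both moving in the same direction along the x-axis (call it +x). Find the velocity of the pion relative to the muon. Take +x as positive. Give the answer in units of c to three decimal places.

-0.467c

β_A = 0.575, β_B = 0.148.
Transform to A's frame with the inverse velocity-addition law: u' = (u − v)/(1 − uv/c²), taking u = β_B and v = β_A.
u' = (0.148 − 0.575) / (1 − (0.575)(0.148)) = -0.4270/0.9149 = -0.4667.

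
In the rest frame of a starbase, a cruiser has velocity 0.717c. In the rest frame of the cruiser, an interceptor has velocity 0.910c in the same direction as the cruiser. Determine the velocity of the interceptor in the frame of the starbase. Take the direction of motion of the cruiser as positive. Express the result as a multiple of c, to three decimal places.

With v = 0.717 and u' = 0.910 (in units of c),
u = (u' + v)/(1 + u'v/c²):
u = (0.910 + 0.717) / (1 + 0.910·0.717) = 1.6270/1.6525 = 0.9846
(Galilean addition would give +1.627c, exceeding c.)

0.985c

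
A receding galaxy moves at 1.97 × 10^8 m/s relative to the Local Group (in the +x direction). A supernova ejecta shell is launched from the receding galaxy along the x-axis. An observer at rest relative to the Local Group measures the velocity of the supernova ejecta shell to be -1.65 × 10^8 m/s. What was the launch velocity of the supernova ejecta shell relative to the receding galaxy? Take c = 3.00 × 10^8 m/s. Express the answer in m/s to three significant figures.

v = 0.657c, u = -0.550c.
Invert the composition law: u' = (u − v)/(1 − uv/c²).
u' = (-0.550 − 0.657) / (1 − (-0.550)(0.657)) = -1.2067/1.3612 = -0.8865.
u' = -0.8865 × 3.00 × 10^8 m/s.

-2.66 × 10^8 m/s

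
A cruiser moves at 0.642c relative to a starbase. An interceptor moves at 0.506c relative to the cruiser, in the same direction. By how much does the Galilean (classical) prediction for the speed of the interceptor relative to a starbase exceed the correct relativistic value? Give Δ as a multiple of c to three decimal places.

Galilean: u_cl = 0.506 + 0.642 = 1.1480.
Relativistic: u_rel = (0.506 + 0.642) / (1 + 0.506·0.642) = 1.1480/1.3249 = 0.8665.
Δ = 1.1480 − 0.8665 = 0.2815.
(The classical prediction exceeds c; the relativistic result does not.)

Δ = 0.281c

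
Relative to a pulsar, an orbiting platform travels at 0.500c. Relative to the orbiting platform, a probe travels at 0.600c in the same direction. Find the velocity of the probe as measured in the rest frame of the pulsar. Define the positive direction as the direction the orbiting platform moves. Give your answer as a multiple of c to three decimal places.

With v = 0.500 and u' = 0.600 (in units of c),
u = (u' + v)/(1 + u'v/c²):
u = (0.600 + 0.500) / (1 + 0.600·0.500) = 1.1000/1.3000 = 0.8462

0.846c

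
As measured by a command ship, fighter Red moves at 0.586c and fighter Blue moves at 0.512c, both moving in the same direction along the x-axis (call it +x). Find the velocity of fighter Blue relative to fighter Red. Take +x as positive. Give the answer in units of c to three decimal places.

β_A = 0.586, β_B = 0.512.
Transform to A's frame with the inverse velocity-addition law: u' = (u − v)/(1 − uv/c²), taking u = β_B and v = β_A.
u' = (0.512 − 0.586) / (1 − (0.586)(0.512)) = -0.0740/0.7000 = -0.1057.

-0.106c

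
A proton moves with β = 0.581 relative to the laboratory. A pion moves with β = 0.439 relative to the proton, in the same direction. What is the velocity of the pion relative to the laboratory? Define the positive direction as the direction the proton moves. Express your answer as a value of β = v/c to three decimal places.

With v = 0.581 and u' = 0.439 (in units of c),
u = (u' + v)/(1 + u'v/c²):
u = (0.439 + 0.581) / (1 + 0.439·0.581) = 1.0200/1.2551 = 0.8127

β = 0.813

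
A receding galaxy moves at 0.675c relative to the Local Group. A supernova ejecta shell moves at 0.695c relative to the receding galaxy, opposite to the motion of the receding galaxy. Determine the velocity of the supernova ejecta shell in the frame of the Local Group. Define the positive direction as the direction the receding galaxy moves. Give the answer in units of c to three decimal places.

With v = 0.675 and u' = -0.695 (in units of c),
u = (u' + v)/(1 + u'v/c²):
u = (-0.695 + 0.675) / (1 + (-0.695)·0.675) = -0.0200/0.5309 = -0.0377
(Galilean addition would give -0.020c.)

-0.038c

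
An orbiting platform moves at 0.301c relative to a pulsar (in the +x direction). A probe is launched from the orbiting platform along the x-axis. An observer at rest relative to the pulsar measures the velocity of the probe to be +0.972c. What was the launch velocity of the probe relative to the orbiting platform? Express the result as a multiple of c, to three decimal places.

Invert the composition law: u' = (u − v)/(1 − uv/c²).
u' = (0.972 − 0.301) / (1 − (0.972)(0.301)) = 0.6710/0.7074 = 0.9485.

+0.949c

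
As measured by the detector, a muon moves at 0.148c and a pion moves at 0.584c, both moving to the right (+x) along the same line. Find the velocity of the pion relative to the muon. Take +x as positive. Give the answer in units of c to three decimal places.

β_A = 0.148, β_B = 0.584.
Transform to A's frame with the inverse velocity-addition law: u' = (u − v)/(1 − uv/c²), taking u = β_B and v = β_A.
u' = (0.584 − 0.148) / (1 − (0.148)(0.584)) = 0.4360/0.9136 = 0.4772.

+0.477c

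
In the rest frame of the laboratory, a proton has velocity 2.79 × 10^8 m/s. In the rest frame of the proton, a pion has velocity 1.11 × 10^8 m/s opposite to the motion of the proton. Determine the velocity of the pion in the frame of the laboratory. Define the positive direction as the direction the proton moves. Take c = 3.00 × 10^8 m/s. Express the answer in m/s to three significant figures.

+2.56 × 10^8 m/s

In units of c (dividing by 3.00 × 10^8 m/s): v = 0.930, u' = -0.370.
u = (u' + v)/(1 + u'v/c²):
u = (-0.370 + 0.930) / (1 + (-0.370)·0.930) = 0.5600/0.6559 = 0.8538
Converting back: u = 0.8538 × 3.00 × 10^8 m/s.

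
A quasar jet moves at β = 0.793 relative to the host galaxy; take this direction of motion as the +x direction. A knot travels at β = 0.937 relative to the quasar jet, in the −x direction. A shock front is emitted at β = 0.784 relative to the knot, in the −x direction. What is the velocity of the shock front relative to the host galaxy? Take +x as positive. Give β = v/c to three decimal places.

Apply u = (u' + v)/(1 + u'v/c²) successively, working outward toward the host galaxy.
Start: velocity of the quasar jet relative to the host galaxy = 0.7930c.
Compose with the knot (u' = -0.937 in the quasar jet frame): u_1 = (-0.937 + 0.793) / (1 + (-0.937)·0.793) = -0.1440/0.2570 = -0.5604.
Compose with the shock front (u' = -0.784 in the knot frame): u_2 = (-0.784 + (-0.560)) / (1 + (-0.784)·(-0.560)) = -1.3444/1.4394 = -0.9340.

β = -0.934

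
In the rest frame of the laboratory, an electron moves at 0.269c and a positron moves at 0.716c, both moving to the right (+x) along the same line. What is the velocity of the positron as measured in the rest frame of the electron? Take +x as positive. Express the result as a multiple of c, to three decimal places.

β_A = 0.269, β_B = 0.716.
Transform to A's frame with the inverse velocity-addition law: u' = (u − v)/(1 − uv/c²), taking u = β_B and v = β_A.
u' = (0.716 − 0.269) / (1 − (0.269)(0.716)) = 0.4470/0.8074 = 0.5536.

+0.554c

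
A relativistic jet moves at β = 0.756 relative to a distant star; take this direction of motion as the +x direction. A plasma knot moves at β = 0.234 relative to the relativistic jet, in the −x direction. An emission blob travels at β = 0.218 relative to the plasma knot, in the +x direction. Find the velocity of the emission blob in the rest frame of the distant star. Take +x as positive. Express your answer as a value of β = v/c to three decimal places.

Apply u = (u' + v)/(1 + u'v/c²) successively, working outward toward the distant star.
Start: velocity of the relativistic jet relative to the distant star = 0.7560c.
Compose with the plasma knot (u' = -0.234 in the relativistic jet frame): u_1 = (-0.234 + 0.756) / (1 + (-0.234)·0.756) = 0.5220/0.8231 = 0.6342.
Compose with the emission blob (u' = 0.218 in the plasma knot frame): u_2 = (0.218 + 0.634) / (1 + 0.218·0.634) = 0.8522/1.1383 = 0.7487.

β = +0.749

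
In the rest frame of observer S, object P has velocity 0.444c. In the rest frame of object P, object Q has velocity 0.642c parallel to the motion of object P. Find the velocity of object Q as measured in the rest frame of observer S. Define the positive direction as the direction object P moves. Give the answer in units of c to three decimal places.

0.845c

With v = 0.444 and u' = 0.642 (in units of c),
u = (u' + v)/(1 + u'v/c²):
u = (0.642 + 0.444) / (1 + 0.642·0.444) = 1.0860/1.2850 = 0.8451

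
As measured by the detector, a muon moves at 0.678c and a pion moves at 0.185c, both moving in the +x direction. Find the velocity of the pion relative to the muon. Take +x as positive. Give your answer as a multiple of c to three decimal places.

β_A = 0.678, β_B = 0.185.
Transform to A's frame with the inverse velocity-addition law: u' = (u − v)/(1 − uv/c²), taking u = β_B and v = β_A.
u' = (0.185 − 0.678) / (1 − (0.678)(0.185)) = -0.4930/0.8746 = -0.5637.

-0.564c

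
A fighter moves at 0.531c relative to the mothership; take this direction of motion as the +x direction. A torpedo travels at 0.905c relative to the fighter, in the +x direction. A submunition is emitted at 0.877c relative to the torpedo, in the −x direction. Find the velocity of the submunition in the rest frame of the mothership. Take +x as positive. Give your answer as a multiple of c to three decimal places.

+0.622c

Apply u = (u' + v)/(1 + u'v/c²) successively, working outward toward the mothership.
Start: velocity of the fighter relative to the mothership = 0.5310c.
Compose with the torpedo (u' = 0.905 in the fighter frame): u_1 = (0.905 + 0.531) / (1 + 0.905·0.531) = 1.4360/1.4806 = 0.9699.
Compose with the submunition (u' = -0.877 in the torpedo frame): u_2 = (-0.877 + 0.970) / (1 + (-0.877)·0.970) = 0.0929/0.1494 = 0.6219.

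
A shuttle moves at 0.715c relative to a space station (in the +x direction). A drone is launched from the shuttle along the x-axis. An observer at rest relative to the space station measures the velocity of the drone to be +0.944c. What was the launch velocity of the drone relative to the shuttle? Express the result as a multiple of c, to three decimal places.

Invert the composition law: u' = (u − v)/(1 − uv/c²).
u' = (0.944 − 0.715) / (1 − (0.944)(0.715)) = 0.2290/0.3250 = 0.7045.

+0.705c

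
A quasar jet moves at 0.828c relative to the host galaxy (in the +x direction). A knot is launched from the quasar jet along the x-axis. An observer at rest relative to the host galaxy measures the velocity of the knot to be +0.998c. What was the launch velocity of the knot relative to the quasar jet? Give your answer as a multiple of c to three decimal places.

Invert the composition law: u' = (u − v)/(1 − uv/c²).
u' = (0.998 − 0.828) / (1 − (0.998)(0.828)) = 0.1700/0.1737 = 0.9789.

+0.979c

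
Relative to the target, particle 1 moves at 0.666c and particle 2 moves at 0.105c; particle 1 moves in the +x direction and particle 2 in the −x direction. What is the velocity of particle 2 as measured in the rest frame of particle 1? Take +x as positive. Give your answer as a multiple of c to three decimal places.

-0.721c

β_A = 0.666, β_B = -0.105.
Transform to A's frame with the inverse velocity-addition law: u' = (u − v)/(1 − uv/c²), taking u = β_B and v = β_A.
u' = (-0.105 − 0.666) / (1 − (0.666)(-0.105)) = -0.7710/1.0699 = -0.7206.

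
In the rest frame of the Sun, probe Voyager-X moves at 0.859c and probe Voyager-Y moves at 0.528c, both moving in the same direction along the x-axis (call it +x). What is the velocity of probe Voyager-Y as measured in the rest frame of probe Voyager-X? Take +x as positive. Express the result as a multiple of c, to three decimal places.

β_A = 0.859, β_B = 0.528.
Transform to A's frame with the inverse velocity-addition law: u' = (u − v)/(1 − uv/c²), taking u = β_B and v = β_A.
u' = (0.528 − 0.859) / (1 − (0.859)(0.528)) = -0.3310/0.5464 = -0.6057.

-0.606c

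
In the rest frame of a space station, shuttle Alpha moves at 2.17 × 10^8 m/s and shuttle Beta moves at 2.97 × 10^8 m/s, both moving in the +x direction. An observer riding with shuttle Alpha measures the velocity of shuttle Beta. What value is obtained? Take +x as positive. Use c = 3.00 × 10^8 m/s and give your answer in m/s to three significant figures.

β_A = 0.723, β_B = 0.990 (dividing each by c = 3.00 × 10^8 m/s).
Transform to A's frame with the inverse velocity-addition law: u' = (u − v)/(1 − uv/c²), taking u = β_B and v = β_A.
u' = (0.990 − 0.723) / (1 − (0.723)(0.990)) = 0.2667/0.2839 = 0.9393.
u' = 0.9393 × 3.00 × 10^8 m/s.

+2.82 × 10^8 m/s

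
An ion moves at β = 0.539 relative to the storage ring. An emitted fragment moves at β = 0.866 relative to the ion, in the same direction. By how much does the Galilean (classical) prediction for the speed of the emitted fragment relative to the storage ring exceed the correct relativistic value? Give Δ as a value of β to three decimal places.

Δ = 0.447

Galilean: u_cl = 0.866 + 0.539 = 1.4050.
Relativistic: u_rel = (0.866 + 0.539) / (1 + 0.866·0.539) = 1.4050/1.4668 = 0.9579.
Δ = 1.4050 − 0.9579 = 0.4471.
(The classical prediction exceeds c; the relativistic result does not.)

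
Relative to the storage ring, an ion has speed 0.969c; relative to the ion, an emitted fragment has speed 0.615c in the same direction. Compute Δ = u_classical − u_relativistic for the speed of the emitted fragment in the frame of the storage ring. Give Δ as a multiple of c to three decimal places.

Δ = 0.591c

Galilean: u_cl = 0.615 + 0.969 = 1.5840.
Relativistic: u_rel = (0.615 + 0.969) / (1 + 0.615·0.969) = 1.5840/1.5959 = 0.9925.
Δ = 1.5840 − 0.9925 = 0.5915.
(The classical prediction exceeds c; the relativistic result does not.)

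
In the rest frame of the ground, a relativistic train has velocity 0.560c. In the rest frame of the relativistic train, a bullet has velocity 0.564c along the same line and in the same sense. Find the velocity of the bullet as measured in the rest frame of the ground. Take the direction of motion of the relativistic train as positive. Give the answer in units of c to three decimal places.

0.854c

With v = 0.560 and u' = 0.564 (in units of c),
u = (u' + v)/(1 + u'v/c²):
u = (0.564 + 0.560) / (1 + 0.564·0.560) = 1.1240/1.3158 = 0.8542
(Galilean addition would give +1.124c, exceeding c.)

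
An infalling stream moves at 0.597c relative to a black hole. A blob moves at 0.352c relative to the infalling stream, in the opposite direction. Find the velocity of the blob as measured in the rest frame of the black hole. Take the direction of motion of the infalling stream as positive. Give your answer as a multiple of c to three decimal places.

+0.310c

With v = 0.597 and u' = -0.352 (in units of c),
u = (u' + v)/(1 + u'v/c²):
u = (-0.352 + 0.597) / (1 + (-0.352)·0.597) = 0.2450/0.7899 = 0.3102
(Galilean addition would give +0.245c.)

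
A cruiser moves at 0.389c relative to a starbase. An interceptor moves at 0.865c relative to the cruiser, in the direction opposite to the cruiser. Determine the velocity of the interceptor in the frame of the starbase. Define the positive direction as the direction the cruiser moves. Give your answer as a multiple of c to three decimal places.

With v = 0.389 and u' = -0.865 (in units of c),
u = (u' + v)/(1 + u'v/c²):
u = (-0.865 + 0.389) / (1 + (-0.865)·0.389) = -0.4760/0.6635 = -0.7174

-0.717c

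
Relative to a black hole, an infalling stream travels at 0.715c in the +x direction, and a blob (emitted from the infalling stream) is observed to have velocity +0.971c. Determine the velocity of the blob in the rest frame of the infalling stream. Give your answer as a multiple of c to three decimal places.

Invert the composition law: u' = (u − v)/(1 − uv/c²).
u' = (0.971 − 0.715) / (1 − (0.971)(0.715)) = 0.2560/0.3057 = 0.8373.

+0.837c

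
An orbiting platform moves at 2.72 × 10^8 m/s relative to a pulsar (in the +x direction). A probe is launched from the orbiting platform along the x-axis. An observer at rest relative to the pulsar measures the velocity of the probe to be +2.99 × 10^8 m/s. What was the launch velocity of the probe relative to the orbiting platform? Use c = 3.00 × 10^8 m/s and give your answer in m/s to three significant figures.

+2.80 × 10^8 m/s

v = 0.907c, u = 0.997c.
Invert the composition law: u' = (u − v)/(1 − uv/c²).
u' = (0.997 − 0.907) / (1 − (0.997)(0.907)) = 0.0900/0.0964 = 0.9340.
u' = 0.9340 × 3.00 × 10^8 m/s.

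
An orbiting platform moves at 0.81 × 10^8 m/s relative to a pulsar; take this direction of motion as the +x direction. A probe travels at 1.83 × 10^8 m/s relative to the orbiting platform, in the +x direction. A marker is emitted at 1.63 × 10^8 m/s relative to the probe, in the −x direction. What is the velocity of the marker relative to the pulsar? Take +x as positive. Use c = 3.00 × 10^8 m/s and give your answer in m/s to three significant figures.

Apply u = (u' + v)/(1 + u'v/c²) successively, working outward toward the pulsar.
(Dividing each given speed by c = 3.00 × 10^8 m/s to work in units of c.)
Start: velocity of the orbiting platform relative to the pulsar = 0.2700c.
Compose with the probe (u' = 0.610 in the orbiting platform frame): u_1 = (0.610 + 0.270) / (1 + 0.610·0.270) = 0.8800/1.1647 = 0.7556.
Compose with the marker (u' = -0.543 in the probe frame): u_2 = (-0.543 + 0.756) / (1 + (-0.543)·0.756) = 0.2122/0.5895 = 0.3600.
So u = 0.3600 × 3.00 × 10^8 m/s.

+1.08 × 10^8 m/s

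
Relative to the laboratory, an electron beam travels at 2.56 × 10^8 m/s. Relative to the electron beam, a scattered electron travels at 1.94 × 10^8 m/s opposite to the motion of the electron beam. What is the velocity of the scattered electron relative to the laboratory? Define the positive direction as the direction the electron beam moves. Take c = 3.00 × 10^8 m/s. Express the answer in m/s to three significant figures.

+1.38 × 10^8 m/s

In units of c (dividing by 3.00 × 10^8 m/s): v = 0.853, u' = -0.647.
u = (u' + v)/(1 + u'v/c²):
u = (-0.647 + 0.853) / (1 + (-0.647)·0.853) = 0.2067/0.4482 = 0.4611
Converting back: u = 0.4611 × 3.00 × 10^8 m/s.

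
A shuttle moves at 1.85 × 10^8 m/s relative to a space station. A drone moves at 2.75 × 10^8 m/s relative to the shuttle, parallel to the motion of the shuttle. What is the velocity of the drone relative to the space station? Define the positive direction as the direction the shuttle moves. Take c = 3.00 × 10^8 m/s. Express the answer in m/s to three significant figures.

In units of c (dividing by 3.00 × 10^8 m/s): v = 0.617, u' = 0.917.
u = (u' + v)/(1 + u'v/c²):
u = (0.917 + 0.617) / (1 + 0.917·0.617) = 1.5333/1.5653 = 0.9796
(Galilean addition would give +1.533c, exceeding c.)
Converting back: u = 0.9796 × 3.00 × 10^8 m/s.

2.94 × 10^8 m/s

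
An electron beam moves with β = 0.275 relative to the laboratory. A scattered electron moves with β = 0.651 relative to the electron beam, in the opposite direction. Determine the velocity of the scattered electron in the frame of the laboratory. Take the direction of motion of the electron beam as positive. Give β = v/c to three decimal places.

With v = 0.275 and u' = -0.651 (in units of c),
u = (u' + v)/(1 + u'v/c²):
u = (-0.651 + 0.275) / (1 + (-0.651)·0.275) = -0.3760/0.8210 = -0.4580

β = -0.458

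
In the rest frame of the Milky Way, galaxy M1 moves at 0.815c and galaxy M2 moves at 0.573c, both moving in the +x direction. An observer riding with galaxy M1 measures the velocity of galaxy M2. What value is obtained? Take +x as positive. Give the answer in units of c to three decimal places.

β_A = 0.815, β_B = 0.573.
Transform to A's frame with the inverse velocity-addition law: u' = (u − v)/(1 − uv/c²), taking u = β_B and v = β_A.
u' = (0.573 − 0.815) / (1 − (0.815)(0.573)) = -0.2420/0.5330 = -0.4540.

-0.454c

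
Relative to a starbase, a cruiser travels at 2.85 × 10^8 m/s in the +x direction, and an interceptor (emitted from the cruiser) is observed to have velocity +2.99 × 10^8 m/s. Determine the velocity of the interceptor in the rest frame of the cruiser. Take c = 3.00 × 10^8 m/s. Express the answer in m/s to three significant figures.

v = 0.950c, u = 0.997c.
Invert the composition law: u' = (u − v)/(1 − uv/c²).
u' = (0.997 − 0.950) / (1 − (0.997)(0.950)) = 0.0467/0.0532 = 0.8777.
u' = 0.8777 × 3.00 × 10^8 m/s.

+2.63 × 10^8 m/s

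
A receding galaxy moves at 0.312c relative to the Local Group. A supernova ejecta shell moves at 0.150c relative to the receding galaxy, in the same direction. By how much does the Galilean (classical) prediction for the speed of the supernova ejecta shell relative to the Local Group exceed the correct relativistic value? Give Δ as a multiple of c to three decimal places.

Galilean: u_cl = 0.150 + 0.312 = 0.4620.
Relativistic: u_rel = (0.150 + 0.312) / (1 + 0.150·0.312) = 0.4620/1.0468 = 0.4413.
Δ = 0.4620 − 0.4413 = 0.0207.

Δ = 0.021c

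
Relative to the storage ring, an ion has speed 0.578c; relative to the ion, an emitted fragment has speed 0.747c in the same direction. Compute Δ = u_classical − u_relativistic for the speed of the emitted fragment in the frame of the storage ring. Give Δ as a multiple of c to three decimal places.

Δ = 0.400c

Galilean: u_cl = 0.747 + 0.578 = 1.3250.
Relativistic: u_rel = (0.747 + 0.578) / (1 + 0.747·0.578) = 1.3250/1.4318 = 0.9254.
Δ = 1.3250 − 0.9254 = 0.3996.
(The classical prediction exceeds c; the relativistic result does not.)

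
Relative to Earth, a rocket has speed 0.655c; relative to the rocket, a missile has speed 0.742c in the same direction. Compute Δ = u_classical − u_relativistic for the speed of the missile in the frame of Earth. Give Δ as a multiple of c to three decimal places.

Galilean: u_cl = 0.742 + 0.655 = 1.3970.
Relativistic: u_rel = (0.742 + 0.655) / (1 + 0.742·0.655) = 1.3970/1.4860 = 0.9401.
Δ = 1.3970 − 0.9401 = 0.4569.
(The classical prediction exceeds c; the relativistic result does not.)

Δ = 0.457c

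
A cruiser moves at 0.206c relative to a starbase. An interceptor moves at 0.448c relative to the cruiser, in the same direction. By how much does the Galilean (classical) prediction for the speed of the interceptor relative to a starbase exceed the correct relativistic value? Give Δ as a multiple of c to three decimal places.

Galilean: u_cl = 0.448 + 0.206 = 0.6540.
Relativistic: u_rel = (0.448 + 0.206) / (1 + 0.448·0.206) = 0.6540/1.0923 = 0.5987.
Δ = 0.6540 − 0.5987 = 0.0553.

Δ = 0.055c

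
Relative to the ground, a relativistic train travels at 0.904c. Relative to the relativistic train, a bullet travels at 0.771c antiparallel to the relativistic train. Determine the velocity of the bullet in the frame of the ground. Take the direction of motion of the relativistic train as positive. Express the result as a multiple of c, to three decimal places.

+0.439c

With v = 0.904 and u' = -0.771 (in units of c),
u = (u' + v)/(1 + u'v/c²):
u = (-0.771 + 0.904) / (1 + (-0.771)·0.904) = 0.1330/0.3030 = 0.4389
(Galilean addition would give +0.133c.)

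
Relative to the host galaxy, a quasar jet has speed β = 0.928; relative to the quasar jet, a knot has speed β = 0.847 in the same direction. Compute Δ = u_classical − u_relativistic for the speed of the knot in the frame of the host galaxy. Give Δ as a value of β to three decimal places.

Galilean: u_cl = 0.847 + 0.928 = 1.7750.
Relativistic: u_rel = (0.847 + 0.928) / (1 + 0.847·0.928) = 1.7750/1.7860 = 0.9938.
Δ = 1.7750 − 0.9938 = 0.7812.
(The classical prediction exceeds c; the relativistic result does not.)

Δ = 0.781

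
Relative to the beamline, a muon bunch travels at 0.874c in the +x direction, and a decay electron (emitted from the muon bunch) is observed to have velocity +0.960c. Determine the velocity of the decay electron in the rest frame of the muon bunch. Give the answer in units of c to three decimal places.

Invert the composition law: u' = (u − v)/(1 − uv/c²).
u' = (0.960 − 0.874) / (1 − (0.960)(0.874)) = 0.0860/0.1610 = 0.5343.

+0.534c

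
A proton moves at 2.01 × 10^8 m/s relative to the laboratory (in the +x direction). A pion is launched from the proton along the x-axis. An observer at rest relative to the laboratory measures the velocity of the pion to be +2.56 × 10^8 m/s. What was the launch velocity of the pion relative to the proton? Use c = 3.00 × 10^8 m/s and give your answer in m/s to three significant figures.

+1.28 × 10^8 m/s

v = 0.670c, u = 0.853c.
Invert the composition law: u' = (u − v)/(1 − uv/c²).
u' = (0.853 − 0.670) / (1 − (0.853)(0.670)) = 0.1833/0.4283 = 0.4281.
u' = 0.4281 × 3.00 × 10^8 m/s.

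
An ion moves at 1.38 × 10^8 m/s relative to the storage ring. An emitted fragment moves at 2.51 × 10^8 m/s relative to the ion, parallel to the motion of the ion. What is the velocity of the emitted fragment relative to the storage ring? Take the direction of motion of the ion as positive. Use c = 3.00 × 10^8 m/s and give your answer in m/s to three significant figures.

In units of c (dividing by 3.00 × 10^8 m/s): v = 0.460, u' = 0.837.
u = (u' + v)/(1 + u'v/c²):
u = (0.837 + 0.460) / (1 + 0.837·0.460) = 1.2967/1.3849 = 0.9363
Converting back: u = 0.9363 × 3.00 × 10^8 m/s.

2.81 × 10^8 m/s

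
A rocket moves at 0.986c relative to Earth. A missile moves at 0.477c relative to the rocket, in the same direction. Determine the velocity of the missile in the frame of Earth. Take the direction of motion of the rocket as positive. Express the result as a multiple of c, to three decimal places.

0.995c

With v = 0.986 and u' = 0.477 (in units of c),
u = (u' + v)/(1 + u'v/c²):
u = (0.477 + 0.986) / (1 + 0.477·0.986) = 1.4630/1.4703 = 0.9950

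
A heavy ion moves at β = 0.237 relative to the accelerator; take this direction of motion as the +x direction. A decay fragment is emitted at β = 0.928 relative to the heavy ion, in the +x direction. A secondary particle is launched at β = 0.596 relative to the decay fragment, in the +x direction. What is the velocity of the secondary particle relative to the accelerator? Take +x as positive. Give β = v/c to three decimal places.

β = 0.988

Apply u = (u' + v)/(1 + u'v/c²) successively, working outward toward the accelerator.
Start: velocity of the heavy ion relative to the accelerator = 0.2370c.
Compose with the decay fragment (u' = 0.928 in the heavy ion frame): u_1 = (0.928 + 0.237) / (1 + 0.928·0.237) = 1.1650/1.2199 = 0.9550.
Compose with the secondary particle (u' = 0.596 in the decay fragment frame): u_2 = (0.596 + 0.955) / (1 + 0.596·0.955) = 1.5510/1.5692 = 0.9884.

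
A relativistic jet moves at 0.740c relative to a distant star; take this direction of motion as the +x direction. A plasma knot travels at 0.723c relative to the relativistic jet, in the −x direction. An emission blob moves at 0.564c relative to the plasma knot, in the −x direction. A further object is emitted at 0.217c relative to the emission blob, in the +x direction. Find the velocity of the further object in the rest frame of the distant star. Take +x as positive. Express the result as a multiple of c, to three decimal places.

Apply u = (u' + v)/(1 + u'v/c²) successively, working outward toward the distant star.
Start: velocity of the relativistic jet relative to the distant star = 0.7400c.
Compose with the plasma knot (u' = -0.723 in the relativistic jet frame): u_1 = (-0.723 + 0.740) / (1 + (-0.723)·0.740) = 0.0170/0.4650 = 0.0366.
Compose with the emission blob (u' = -0.564 in the plasma knot frame): u_2 = (-0.564 + 0.037) / (1 + (-0.564)·0.037) = -0.5274/0.9794 = -0.5385.
Compose with the further object (u' = 0.217 in the emission blob frame): u_3 = (0.217 + (-0.539)) / (1 + 0.217·(-0.539)) = -0.3215/0.8831 = -0.3641.

-0.364c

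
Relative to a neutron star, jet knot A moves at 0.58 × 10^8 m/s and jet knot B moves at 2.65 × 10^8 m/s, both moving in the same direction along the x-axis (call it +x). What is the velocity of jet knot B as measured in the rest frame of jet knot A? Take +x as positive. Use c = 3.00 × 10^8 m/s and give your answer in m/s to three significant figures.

β_A = 0.193, β_B = 0.883 (dividing each by c = 3.00 × 10^8 m/s).
Transform to A's frame with the inverse velocity-addition law: u' = (u − v)/(1 − uv/c²), taking u = β_B and v = β_A.
u' = (0.883 − 0.193) / (1 − (0.193)(0.883)) = 0.6900/0.8292 = 0.8321.
u' = 0.8321 × 3.00 × 10^8 m/s.

+2.50 × 10^8 m/s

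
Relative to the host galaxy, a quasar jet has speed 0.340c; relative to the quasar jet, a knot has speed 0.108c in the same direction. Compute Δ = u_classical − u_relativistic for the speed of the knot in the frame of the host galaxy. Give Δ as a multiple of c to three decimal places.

Δ = 0.016c

Galilean: u_cl = 0.108 + 0.340 = 0.4480.
Relativistic: u_rel = (0.108 + 0.340) / (1 + 0.108·0.340) = 0.4480/1.0367 = 0.4321.
Δ = 0.4480 − 0.4321 = 0.0159.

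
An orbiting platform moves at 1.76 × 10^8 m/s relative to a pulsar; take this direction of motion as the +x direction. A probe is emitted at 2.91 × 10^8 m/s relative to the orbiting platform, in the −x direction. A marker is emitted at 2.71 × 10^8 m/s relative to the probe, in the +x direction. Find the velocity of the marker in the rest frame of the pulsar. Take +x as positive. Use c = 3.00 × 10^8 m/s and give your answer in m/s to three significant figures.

Apply u = (u' + v)/(1 + u'v/c²) successively, working outward toward the pulsar.
(Dividing each given speed by c = 3.00 × 10^8 m/s to work in units of c.)
Start: velocity of the orbiting platform relative to the pulsar = 0.5867c.
Compose with the probe (u' = -0.970 in the orbiting platform frame): u_1 = (-0.970 + 0.587) / (1 + (-0.970)·0.587) = -0.3833/0.4309 = -0.8895.
Compose with the marker (u' = 0.903 in the probe frame): u_2 = (0.903 + (-0.890)) / (1 + 0.903·(-0.890)) = 0.0138/0.1964 = 0.0702.
So u = 0.0702 × 3.00 × 10^8 m/s.

+2.11 × 10^7 m/s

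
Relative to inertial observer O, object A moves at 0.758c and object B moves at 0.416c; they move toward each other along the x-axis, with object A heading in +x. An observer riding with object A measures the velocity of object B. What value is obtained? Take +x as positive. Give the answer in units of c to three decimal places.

β_A = 0.758, β_B = -0.416.
Transform to A's frame with the inverse velocity-addition law: u' = (u − v)/(1 − uv/c²), taking u = β_B and v = β_A.
u' = (-0.416 − 0.758) / (1 − (0.758)(-0.416)) = -1.1740/1.3153 = -0.8926.

-0.893c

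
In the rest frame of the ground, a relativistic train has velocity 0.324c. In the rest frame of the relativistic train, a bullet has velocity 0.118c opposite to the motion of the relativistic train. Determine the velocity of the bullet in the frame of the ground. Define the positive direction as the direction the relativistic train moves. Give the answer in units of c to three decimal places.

With v = 0.324 and u' = -0.118 (in units of c),
u = (u' + v)/(1 + u'v/c²):
u = (-0.118 + 0.324) / (1 + (-0.118)·0.324) = 0.2060/0.9618 = 0.2142

+0.214c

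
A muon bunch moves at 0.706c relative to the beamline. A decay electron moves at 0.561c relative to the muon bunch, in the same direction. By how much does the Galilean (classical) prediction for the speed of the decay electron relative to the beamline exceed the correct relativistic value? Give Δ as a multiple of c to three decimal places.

Δ = 0.359c

Galilean: u_cl = 0.561 + 0.706 = 1.2670.
Relativistic: u_rel = (0.561 + 0.706) / (1 + 0.561·0.706) = 1.2670/1.3961 = 0.9076.
Δ = 1.2670 − 0.9076 = 0.3594.
(The classical prediction exceeds c; the relativistic result does not.)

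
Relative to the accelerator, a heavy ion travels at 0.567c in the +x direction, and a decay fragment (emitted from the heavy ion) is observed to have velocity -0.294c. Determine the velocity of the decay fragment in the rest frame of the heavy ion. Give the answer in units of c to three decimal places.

Invert the composition law: u' = (u − v)/(1 − uv/c²).
u' = (-0.294 − 0.567) / (1 − (-0.294)(0.567)) = -0.8610/1.1667 = -0.7380.

-0.738c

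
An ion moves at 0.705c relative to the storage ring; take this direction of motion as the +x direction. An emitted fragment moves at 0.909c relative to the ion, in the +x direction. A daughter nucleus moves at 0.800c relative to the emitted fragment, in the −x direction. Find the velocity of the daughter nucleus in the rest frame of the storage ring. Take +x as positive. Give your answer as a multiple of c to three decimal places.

Apply u = (u' + v)/(1 + u'v/c²) successively, working outward toward the storage ring.
Start: velocity of the ion relative to the storage ring = 0.7050c.
Compose with the emitted fragment (u' = 0.909 in the ion frame): u_1 = (0.909 + 0.705) / (1 + 0.909·0.705) = 1.6140/1.6408 = 0.9836.
Compose with the daughter nucleus (u' = -0.800 in the emitted fragment frame): u_2 = (-0.800 + 0.984) / (1 + (-0.800)·0.984) = 0.1836/0.2131 = 0.8618.

+0.862c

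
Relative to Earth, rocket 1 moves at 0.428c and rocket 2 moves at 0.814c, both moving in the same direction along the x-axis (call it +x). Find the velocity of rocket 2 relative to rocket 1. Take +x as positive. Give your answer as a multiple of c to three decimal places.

+0.592c

β_A = 0.428, β_B = 0.814.
Transform to A's frame with the inverse velocity-addition law: u' = (u − v)/(1 − uv/c²), taking u = β_B and v = β_A.
u' = (0.814 − 0.428) / (1 − (0.428)(0.814)) = 0.3860/0.6516 = 0.5924.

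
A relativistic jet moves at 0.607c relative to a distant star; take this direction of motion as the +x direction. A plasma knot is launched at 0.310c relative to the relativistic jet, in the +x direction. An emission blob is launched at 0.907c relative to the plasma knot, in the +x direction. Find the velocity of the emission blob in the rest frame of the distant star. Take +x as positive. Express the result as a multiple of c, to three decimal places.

0.988c

Apply u = (u' + v)/(1 + u'v/c²) successively, working outward toward the distant star.
Start: velocity of the relativistic jet relative to the distant star = 0.6070c.
Compose with the plasma knot (u' = 0.310 in the relativistic jet frame): u_1 = (0.310 + 0.607) / (1 + 0.310·0.607) = 0.9170/1.1882 = 0.7718.
Compose with the emission blob (u' = 0.907 in the plasma knot frame): u_2 = (0.907 + 0.772) / (1 + 0.907·0.772) = 1.6788/1.7000 = 0.9875.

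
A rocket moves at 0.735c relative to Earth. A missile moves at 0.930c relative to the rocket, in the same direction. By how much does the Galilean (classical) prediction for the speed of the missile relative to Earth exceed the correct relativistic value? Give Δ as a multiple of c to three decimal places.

Δ = 0.676c

Galilean: u_cl = 0.930 + 0.735 = 1.6650.
Relativistic: u_rel = (0.930 + 0.735) / (1 + 0.930·0.735) = 1.6650/1.6836 = 0.9890.
Δ = 1.6650 − 0.9890 = 0.6760.
(The classical prediction exceeds c; the relativistic result does not.)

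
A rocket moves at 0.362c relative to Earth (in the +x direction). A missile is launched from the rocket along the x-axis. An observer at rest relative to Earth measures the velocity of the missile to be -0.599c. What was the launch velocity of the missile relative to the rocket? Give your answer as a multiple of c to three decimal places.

Invert the composition law: u' = (u − v)/(1 − uv/c²).
u' = (-0.599 − 0.362) / (1 − (-0.599)(0.362)) = -0.9610/1.2168 = -0.7898.

-0.790c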